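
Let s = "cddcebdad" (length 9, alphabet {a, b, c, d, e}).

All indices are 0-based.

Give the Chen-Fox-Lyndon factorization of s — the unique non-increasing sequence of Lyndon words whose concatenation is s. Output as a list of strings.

["cddce", "bd", "ad"]

emit factor 1: 'cddce' (i=0, period=5)
emit factor 2: 'bd' (i=5, period=2)
emit factor 3: 'ad' (i=7, period=2)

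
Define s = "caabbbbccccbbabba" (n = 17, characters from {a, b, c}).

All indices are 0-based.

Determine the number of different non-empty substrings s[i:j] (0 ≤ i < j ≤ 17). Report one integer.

127

rank | idx | suffix
   0 |  16 | a
   1 |   1 | aabbbbccccbbabba
   2 |  13 | abba
   3 |   2 | abbbbccccbbabba
   4 |  15 | ba
   5 |  12 | babba
   6 |  14 | bba
   7 |  11 | bbabba
   8 |   3 | bbbbccccbbabba
   9 |   4 | bbbccccbbabba
  10 |   5 | bbccccbbabba
  11 |   6 | bccccbbabba
  12 |   0 | caabbbbccccbbabba
  13 |  10 | cbbabba
  14 |   9 | ccbbabba
  15 |   8 | cccbbabba
  16 |   7 | ccccbbabba

SA = [16, 1, 13, 2, 15, 12, 14, 11, 3, 4, 5, 6, 0, 10, 9, 8, 7]
i: (SA[i-1],SA[i]) lcp shared
  1: (16,1) 1 'a'
  2: (1,13) 1 'a'
  3: (13,2) 3 'abb'
  4: (2,15) 0 ''
  5: (15,12) 2 'ba'
  6: (12,14) 1 'b'
  7: (14,11) 3 'bba'
  8: (11,3) 2 'bb'
  9: (3,4) 3 'bbb'
  10: (4,5) 2 'bb'
  11: (5,6) 1 'b'
  12: (6,0) 0 ''
  13: (0,10) 1 'c'
  14: (10,9) 1 'c'
  15: (9,8) 2 'cc'
  16: (8,7) 3 'ccc'

n(n+1)/2 = 17·18/2 = 153
Σ LCP = 0 + 1 + 1 + 3 + 0 + 2 + 1 + 3 + 2 + 3 + 2 + 1 + 0 + 1 + 1 + 2 + 3 = 26
distinct = 153 − 26 = 127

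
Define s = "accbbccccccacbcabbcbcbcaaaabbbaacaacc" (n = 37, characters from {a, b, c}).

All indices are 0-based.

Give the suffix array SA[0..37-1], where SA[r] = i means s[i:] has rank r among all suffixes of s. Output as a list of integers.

[23, 24, 25, 30, 33, 26, 15, 31, 11, 34, 0, 29, 28, 27, 16, 3, 21, 13, 19, 17, 4, 36, 22, 32, 14, 10, 2, 20, 12, 18, 35, 9, 1, 8, 7, 6, 5]

sorted suffixes:
  #0 SA[0]=23  'aaaabbbaacaacc'
  #1 SA[1]=24  'aaabbbaacaacc'
  #2 SA[2]=25  'aabbbaacaacc'
  #3 SA[3]=30  'aacaacc'
  #4 SA[4]=33  'aacc'
  #5 SA[5]=26  'abbbaacaacc'
  #6 SA[6]=15  'abbcbcbcaaaabbbaacaacc'
  #7 SA[7]=31  'acaacc'
  #8 SA[8]=11  'acbcabbcbcbcaaaabbbaacaacc'
  #9 SA[9]=34  'acc'
  #10 SA[10]=0  'accbbccccccacbcabbcbcbcaaaabbbaacaacc'
  #11 SA[11]=29  'baacaacc'
  #12 SA[12]=28  'bbaacaacc'
  #13 SA[13]=27  'bbbaacaacc'
  #14 SA[14]=16  'bbcbcbcaaaabbbaacaacc'
  #15 SA[15]=3  'bbccccccacbcabbcbcbcaaaabbbaacaacc'
  #16 SA[16]=21  'bcaaaabbbaacaacc'
  #17 SA[17]=13  'bcabbcbcbcaaaabbbaacaacc'
  #18 SA[18]=19  'bcbcaaaabbbaacaacc'
  #19 SA[19]=17  'bcbcbcaaaabbbaacaacc'
  #20 SA[20]=4  'bccccccacbcabbcbcbcaaaabbbaacaacc'
  #21 SA[21]=36  'c'
  #22 SA[22]=22  'caaaabbbaacaacc'
  #23 SA[23]=32  'caacc'
  #24 SA[24]=14  'cabbcbcbcaaaabbbaacaacc'
  #25 SA[25]=10  'cacbcabbcbcbcaaaabbbaacaacc'
  #26 SA[26]=2  'cbbccccccacbcabbcbcbcaaaabbbaacaacc'
  #27 SA[27]=20  'cbcaaaabbbaacaacc'
  #28 SA[28]=12  'cbcabbcbcbcaaaabbbaacaacc'
  #29 SA[29]=18  'cbcbcaaaabbbaacaacc'
  #30 SA[30]=35  'cc'
  #31 SA[31]=9  'ccacbcabbcbcbcaaaabbbaacaacc'
  #32 SA[32]=1  'ccbbccccccacbcabbcbcbcaaaabbbaacaacc'
  #33 SA[33]=8  'cccacbcabbcbcbcaaaabbbaacaacc'
  #34 SA[34]=7  'ccccacbcabbcbcbcaaaabbbaacaacc'
  #35 SA[35]=6  'cccccacbcabbcbcbcaaaabbbaacaacc'
  #36 SA[36]=5  'ccccccacbcabbcbcbcaaaabbbaacaacc'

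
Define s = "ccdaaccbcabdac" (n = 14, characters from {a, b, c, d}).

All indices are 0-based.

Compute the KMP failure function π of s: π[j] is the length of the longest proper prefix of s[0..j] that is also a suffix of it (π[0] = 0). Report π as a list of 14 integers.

π[0] = 0
j=1 s[j]='c': π[1]=1 (border 'c')
j=2 s[j]='d': k: 1→0; π[2]=0 (border '')
j=3 s[j]='a': π[3]=0 (border '')
j=4 s[j]='a': π[4]=0 (border '')
j=5 s[j]='c': π[5]=1 (border 'c')
j=6 s[j]='c': π[6]=2 (border 'cc')
j=7 s[j]='b': k: 2→1→0; π[7]=0 (border '')
j=8 s[j]='c': π[8]=1 (border 'c')
j=9 s[j]='a': k: 1→0; π[9]=0 (border '')
j=10 s[j]='b': π[10]=0 (border '')
j=11 s[j]='d': π[11]=0 (border '')
j=12 s[j]='a': π[12]=0 (border '')
j=13 s[j]='c': π[13]=1 (border 'c')

[0, 1, 0, 0, 0, 1, 2, 0, 1, 0, 0, 0, 0, 1]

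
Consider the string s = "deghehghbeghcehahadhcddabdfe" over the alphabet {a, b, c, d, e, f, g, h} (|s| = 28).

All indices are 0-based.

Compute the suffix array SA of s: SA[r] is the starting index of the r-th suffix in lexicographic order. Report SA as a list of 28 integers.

[23, 17, 15, 24, 8, 20, 12, 22, 21, 0, 25, 18, 27, 9, 1, 13, 4, 26, 6, 10, 2, 16, 14, 7, 19, 11, 3, 5]

sorted suffixes:
  #0 SA[0]=23  'abdfe'
  #1 SA[1]=17  'adhcddabdfe'
  #2 SA[2]=15  'ahadhcddabdfe'
  #3 SA[3]=24  'bdfe'
  #4 SA[4]=8  'beghcehahadhcddabdfe'
  #5 SA[5]=20  'cddabdfe'
  #6 SA[6]=12  'cehahadhcddabdfe'
  #7 SA[7]=22  'dabdfe'
  #8 SA[8]=21  'ddabdfe'
  #9 SA[9]=0  'deghehghbeghcehahadhcddabdfe'
  #10 SA[10]=25  'dfe'
  #11 SA[11]=18  'dhcddabdfe'
  #12 SA[12]=27  'e'
  #13 SA[13]=9  'eghcehahadhcddabdfe'
  #14 SA[14]=1  'eghehghbeghcehahadhcddabdfe'
  #15 SA[15]=13  'ehahadhcddabdfe'
  #16 SA[16]=4  'ehghbeghcehahadhcddabdfe'
  #17 SA[17]=26  'fe'
  #18 SA[18]=6  'ghbeghcehahadhcddabdfe'
  #19 SA[19]=10  'ghcehahadhcddabdfe'
  #20 SA[20]=2  'ghehghbeghcehahadhcddabdfe'
  #21 SA[21]=16  'hadhcddabdfe'
  #22 SA[22]=14  'hahadhcddabdfe'
  #23 SA[23]=7  'hbeghcehahadhcddabdfe'
  #24 SA[24]=19  'hcddabdfe'
  #25 SA[25]=11  'hcehahadhcddabdfe'
  #26 SA[26]=3  'hehghbeghcehahadhcddabdfe'
  #27 SA[27]=5  'hghbeghcehahadhcddabdfe'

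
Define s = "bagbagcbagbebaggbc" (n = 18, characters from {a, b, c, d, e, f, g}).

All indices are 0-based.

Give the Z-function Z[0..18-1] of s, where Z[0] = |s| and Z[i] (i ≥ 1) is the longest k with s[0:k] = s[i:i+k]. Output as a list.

Z[0]=18
i=1: fresh scan; Z[1]=0
i=2: fresh scan; Z[2]=0
i=3: fresh scan; Z[3]=3 scan→box=[3,6)
i=4: min(r-i=2, Z[1]=0)=0; Z[4]=0
i=5: min(r-i=1, Z[2]=0)=0; Z[5]=0
i=6: fresh scan; Z[6]=0
i=7: fresh scan; Z[7]=4 scan→box=[7,11)
i=8: min(r-i=3, Z[1]=0)=0; Z[8]=0
i=9: min(r-i=2, Z[2]=0)=0; Z[9]=0
i=10: min(r-i=1, Z[3]=3)=1; Z[10]=1
i=11: fresh scan; Z[11]=0
i=12: fresh scan; Z[12]=3 scan→box=[12,15)
i=13: min(r-i=2, Z[1]=0)=0; Z[13]=0
i=14: min(r-i=1, Z[2]=0)=0; Z[14]=0
i=15: fresh scan; Z[15]=0
i=16: fresh scan; Z[16]=1 scan→box=[16,17)
i=17: fresh scan; Z[17]=0

[18, 0, 0, 3, 0, 0, 0, 4, 0, 0, 1, 0, 3, 0, 0, 0, 1, 0]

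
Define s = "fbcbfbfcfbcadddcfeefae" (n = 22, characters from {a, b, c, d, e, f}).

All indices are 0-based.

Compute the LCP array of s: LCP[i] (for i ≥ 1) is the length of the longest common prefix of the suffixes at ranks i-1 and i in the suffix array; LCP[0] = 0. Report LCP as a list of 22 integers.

rank→(start, suffix):
  0 → (11, 'adddcfeefae')
  1 → (20, 'ae')
  2 → (9, 'bcadddcfeefae')
  3 → (1, 'bcbfbfcfbcadddcfeefae')
  4 → (3, 'bfbfcfbcadddcfeefae')
  5 → (5, 'bfcfbcadddcfeefae')
  6 → (10, 'cadddcfeefae')
  7 → (2, 'cbfbfcfbcadddcfeefae')
  8 → (7, 'cfbcadddcfeefae')
  9 → (15, 'cfeefae')
  10 → (14, 'dcfeefae')
  11 → (13, 'ddcfeefae')
  12 → (12, 'dddcfeefae')
  13 → (21, 'e')
  14 → (17, 'eefae')
  15 → (18, 'efae')
  16 → (19, 'fae')
  17 → (8, 'fbcadddcfeefae')
  18 → (0, 'fbcbfbfcfbcadddcfeefae')
  19 → (4, 'fbfcfbcadddcfeefae')
  20 → (6, 'fcfbcadddcfeefae')
  21 → (16, 'feefae')

SA = [11, 20, 9, 1, 3, 5, 10, 2, 7, 15, 14, 13, 12, 21, 17, 18, 19, 8, 0, 4, 6, 16]
[i] adj suffixes → lcp
  [1] 11/20 → 1 ('a')
  [2] 20/9 → 0 ('')
  [3] 9/1 → 2 ('bc')
  [4] 1/3 → 1 ('b')
  [5] 3/5 → 2 ('bf')
  [6] 5/10 → 0 ('')
  [7] 10/2 → 1 ('c')
  [8] 2/7 → 1 ('c')
  [9] 7/15 → 2 ('cf')
  [10] 15/14 → 0 ('')
  [11] 14/13 → 1 ('d')
  [12] 13/12 → 2 ('dd')
  [13] 12/21 → 0 ('')
  [14] 21/17 → 1 ('e')
  [15] 17/18 → 1 ('e')
  [16] 18/19 → 0 ('')
  [17] 19/8 → 1 ('f')
  [18] 8/0 → 3 ('fbc')
  [19] 0/4 → 2 ('fb')
  [20] 4/6 → 1 ('f')
  [21] 6/16 → 1 ('f')

[0, 1, 0, 2, 1, 2, 0, 1, 1, 2, 0, 1, 2, 0, 1, 1, 0, 1, 3, 2, 1, 1]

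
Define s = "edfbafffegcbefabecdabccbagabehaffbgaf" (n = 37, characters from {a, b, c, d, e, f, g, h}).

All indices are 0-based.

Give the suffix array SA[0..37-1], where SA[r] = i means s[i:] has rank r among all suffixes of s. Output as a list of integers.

[19, 14, 26, 35, 30, 4, 24, 3, 23, 20, 15, 11, 27, 33, 22, 10, 21, 17, 18, 1, 16, 0, 12, 8, 28, 36, 13, 2, 32, 7, 31, 6, 5, 25, 34, 9, 29]

rank | idx | suffix
   0 |  19 | abccbagabehaffbgaf
   1 |  14 | abecdabccbagabehaffbgaf
   2 |  26 | abehaffbgaf
   3 |  35 | af
   4 |  30 | affbgaf
   5 |   4 | afffegcbefabecdabccbagabehaffbgaf
   6 |  24 | agabehaffbgaf
   7 |   3 | bafffegcbefabecdabccbagabehaffbgaf
   8 |  23 | bagabehaffbgaf
   9 |  20 | bccbagabehaffbgaf
  10 |  15 | becdabccbagabehaffbgaf
  11 |  11 | befabecdabccbagabehaffbgaf
  12 |  27 | behaffbgaf
  13 |  33 | bgaf
  14 |  22 | cbagabehaffbgaf
  15 |  10 | cbefabecdabccbagabehaffbgaf
  16 |  21 | ccbagabehaffbgaf
  17 |  17 | cdabccbagabehaffbgaf
  18 |  18 | dabccbagabehaffbgaf
  19 |   1 | dfbafffegcbefabecdabccbagabehaffbgaf
  20 |  16 | ecdabccbagabehaffbgaf
  21 |   0 | edfbafffegcbefabecdabccbagabehaffbgaf
  22 |  12 | efabecdabccbagabehaffbgaf
  23 |   8 | egcbefabecdabccbagabehaffbgaf
  24 |  28 | ehaffbgaf
  25 |  36 | f
  26 |  13 | fabecdabccbagabehaffbgaf
  27 |   2 | fbafffegcbefabecdabccbagabehaffbgaf
  28 |  32 | fbgaf
  29 |   7 | fegcbefabecdabccbagabehaffbgaf
  30 |  31 | ffbgaf
  31 |   6 | ffegcbefabecdabccbagabehaffbgaf
  32 |   5 | fffegcbefabecdabccbagabehaffbgaf
  33 |  25 | gabehaffbgaf
  34 |  34 | gaf
  35 |   9 | gcbefabecdabccbagabehaffbgaf
  36 |  29 | haffbgaf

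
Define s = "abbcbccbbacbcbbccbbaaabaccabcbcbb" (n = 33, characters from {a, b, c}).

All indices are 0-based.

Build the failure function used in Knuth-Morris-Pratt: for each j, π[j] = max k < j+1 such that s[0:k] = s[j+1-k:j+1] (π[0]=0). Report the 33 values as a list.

π[0] = 0
j=1 s[j]='b': π[1]=0 (border '')
j=2 s[j]='b': π[2]=0 (border '')
j=3 s[j]='c': π[3]=0 (border '')
j=4 s[j]='b': π[4]=0 (border '')
j=5 s[j]='c': π[5]=0 (border '')
j=6 s[j]='c': π[6]=0 (border '')
j=7 s[j]='b': π[7]=0 (border '')
j=8 s[j]='b': π[8]=0 (border '')
j=9 s[j]='a': π[9]=1 (border 'a')
j=10 s[j]='c': k: 1→0; π[10]=0 (border '')
j=11 s[j]='b': π[11]=0 (border '')
j=12 s[j]='c': π[12]=0 (border '')
j=13 s[j]='b': π[13]=0 (border '')
j=14 s[j]='b': π[14]=0 (border '')
j=15 s[j]='c': π[15]=0 (border '')
j=16 s[j]='c': π[16]=0 (border '')
j=17 s[j]='b': π[17]=0 (border '')
j=18 s[j]='b': π[18]=0 (border '')
j=19 s[j]='a': π[19]=1 (border 'a')
j=20 s[j]='a': k: 1→0; π[20]=1 (border 'a')
j=21 s[j]='a': k: 1→0; π[21]=1 (border 'a')
j=22 s[j]='b': π[22]=2 (border 'ab')
j=23 s[j]='a': k: 2→0; π[23]=1 (border 'a')
j=24 s[j]='c': k: 1→0; π[24]=0 (border '')
j=25 s[j]='c': π[25]=0 (border '')
j=26 s[j]='a': π[26]=1 (border 'a')
j=27 s[j]='b': π[27]=2 (border 'ab')
j=28 s[j]='c': k: 2→0; π[28]=0 (border '')
j=29 s[j]='b': π[29]=0 (border '')
j=30 s[j]='c': π[30]=0 (border '')
j=31 s[j]='b': π[31]=0 (border '')
j=32 s[j]='b': π[32]=0 (border '')

[0, 0, 0, 0, 0, 0, 0, 0, 0, 1, 0, 0, 0, 0, 0, 0, 0, 0, 0, 1, 1, 1, 2, 1, 0, 0, 1, 2, 0, 0, 0, 0, 0]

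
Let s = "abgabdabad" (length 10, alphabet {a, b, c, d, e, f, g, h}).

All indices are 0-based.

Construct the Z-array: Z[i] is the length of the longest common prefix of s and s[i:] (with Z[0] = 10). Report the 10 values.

[10, 0, 0, 2, 0, 0, 2, 0, 1, 0]

Z[0]=10
i=1: fresh scan; Z[1]=0
i=2: fresh scan; Z[2]=0
i=3: fresh scan; Z[3]=2 scan→box=[3,5)
i=4: min(r-i=1, Z[1]=0)=0; Z[4]=0
i=5: fresh scan; Z[5]=0
i=6: fresh scan; Z[6]=2 scan→box=[6,8)
i=7: min(r-i=1, Z[1]=0)=0; Z[7]=0
i=8: fresh scan; Z[8]=1 scan→box=[8,9)
i=9: fresh scan; Z[9]=0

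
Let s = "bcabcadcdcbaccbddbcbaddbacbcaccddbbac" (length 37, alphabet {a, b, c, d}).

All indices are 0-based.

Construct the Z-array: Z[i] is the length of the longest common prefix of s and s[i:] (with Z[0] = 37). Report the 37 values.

Z[0]=37
i=1: outside box; Z[1]=0
i=2: outside box; Z[2]=0
i=3: outside box; Z[3]=3 scan→box=[3,6)
i=4: min(r-i=2, Z[1]=0)=0; Z[4]=0
i=5: min(r-i=1, Z[2]=0)=0; Z[5]=0
i=6: outside box; Z[6]=0
i=7: outside box; Z[7]=0
i=8: outside box; Z[8]=0
i=9: outside box; Z[9]=0
i=10: outside box; Z[10]=1 scan→box=[10,11)
i=11: outside box; Z[11]=0
i=12: outside box; Z[12]=0
i=13: outside box; Z[13]=0
i=14: outside box; Z[14]=1 scan→box=[14,15)
i=15: outside box; Z[15]=0
i=16: outside box; Z[16]=0
i=17: outside box; Z[17]=2 scan→box=[17,19)
i=18: min(r-i=1, Z[1]=0)=0; Z[18]=0
i=19: outside box; Z[19]=1 scan→box=[19,20)
i=20: outside box; Z[20]=0
i=21: outside box; Z[21]=0
i=22: outside box; Z[22]=0
i=23: outside box; Z[23]=1 scan→box=[23,24)
i=24: outside box; Z[24]=0
i=25: outside box; Z[25]=0
i=26: outside box; Z[26]=3 scan→box=[26,29)
i=27: min(r-i=2, Z[1]=0)=0; Z[27]=0
i=28: min(r-i=1, Z[2]=0)=0; Z[28]=0
i=29: outside box; Z[29]=0
i=30: outside box; Z[30]=0
i=31: outside box; Z[31]=0
i=32: outside box; Z[32]=0
i=33: outside box; Z[33]=1 scan→box=[33,34)
i=34: outside box; Z[34]=1 scan→box=[34,35)
i=35: outside box; Z[35]=0
i=36: outside box; Z[36]=0

[37, 0, 0, 3, 0, 0, 0, 0, 0, 0, 1, 0, 0, 0, 1, 0, 0, 2, 0, 1, 0, 0, 0, 1, 0, 0, 3, 0, 0, 0, 0, 0, 0, 1, 1, 0, 0]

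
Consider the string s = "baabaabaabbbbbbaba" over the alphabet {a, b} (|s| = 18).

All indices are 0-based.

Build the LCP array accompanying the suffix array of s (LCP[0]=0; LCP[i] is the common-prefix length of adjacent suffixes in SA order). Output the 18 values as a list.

rank→(start, suffix):
  0 → (17, 'a')
  1 → (1, 'aabaabaabbbbbbaba')
  2 → (4, 'aabaabbbbbbaba')
  3 → (7, 'aabbbbbbaba')
  4 → (15, 'aba')
  5 → (2, 'abaabaabbbbbbaba')
  6 → (5, 'abaabbbbbbaba')
  7 → (8, 'abbbbbbaba')
  8 → (16, 'ba')
  9 → (0, 'baabaabaabbbbbbaba')
  10 → (3, 'baabaabbbbbbaba')
  11 → (6, 'baabbbbbbaba')
  12 → (14, 'baba')
  13 → (13, 'bbaba')
  14 → (12, 'bbbaba')
  15 → (11, 'bbbbaba')
  16 → (10, 'bbbbbaba')
  17 → (9, 'bbbbbbaba')

SA = [17, 1, 4, 7, 15, 2, 5, 8, 16, 0, 3, 6, 14, 13, 12, 11, 10, 9]
rank  pair      lcp
   1  s[17:],s[1:]  1  'a'
   2  s[1:],s[4:]  6  'aabaab'
   3  s[4:],s[7:]  3  'aab'
   4  s[7:],s[15:]  1  'a'
   5  s[15:],s[2:]  3  'aba'
   6  s[2:],s[5:]  5  'abaab'
   7  s[5:],s[8:]  2  'ab'
   8  s[8:],s[16:]  0  ''
   9  s[16:],s[0:]  2  'ba'
  10  s[0:],s[3:]  7  'baabaab'
  11  s[3:],s[6:]  4  'baab'
  12  s[6:],s[14:]  2  'ba'
  13  s[14:],s[13:]  1  'b'
  14  s[13:],s[12:]  2  'bb'
  15  s[12:],s[11:]  3  'bbb'
  16  s[11:],s[10:]  4  'bbbb'
  17  s[10:],s[9:]  5  'bbbbb'

[0, 1, 6, 3, 1, 3, 5, 2, 0, 2, 7, 4, 2, 1, 2, 3, 4, 5]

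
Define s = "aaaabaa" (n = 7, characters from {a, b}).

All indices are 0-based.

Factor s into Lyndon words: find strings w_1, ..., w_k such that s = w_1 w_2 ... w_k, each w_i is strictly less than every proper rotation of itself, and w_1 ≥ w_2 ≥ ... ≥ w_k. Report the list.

emit factor 1: 'aaaab' (i=0, period=5)
emit factor 2: 'a' (i=5, period=1)
emit factor 3: 'a' (i=6, period=1)

["aaaab", "a", "a"]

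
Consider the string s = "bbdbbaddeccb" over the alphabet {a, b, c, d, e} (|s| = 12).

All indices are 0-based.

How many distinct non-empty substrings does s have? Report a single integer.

rank→(start, suffix):
  0 → (5, 'addeccb')
  1 → (11, 'b')
  2 → (4, 'baddeccb')
  3 → (3, 'bbaddeccb')
  4 → (0, 'bbdbbaddeccb')
  5 → (1, 'bdbbaddeccb')
  6 → (10, 'cb')
  7 → (9, 'ccb')
  8 → (2, 'dbbaddeccb')
  9 → (6, 'ddeccb')
  10 → (7, 'deccb')
  11 → (8, 'eccb')

SA = [5, 11, 4, 3, 0, 1, 10, 9, 2, 6, 7, 8]
i: (SA[i-1],SA[i]) lcp shared
  1: (5,11) 0 ''
  2: (11,4) 1 'b'
  3: (4,3) 1 'b'
  4: (3,0) 2 'bb'
  5: (0,1) 1 'b'
  6: (1,10) 0 ''
  7: (10,9) 1 'c'
  8: (9,2) 0 ''
  9: (2,6) 1 'd'
  10: (6,7) 1 'd'
  11: (7,8) 0 ''

n(n+1)/2 = 12·13/2 = 78
Σ LCP = 0 + 0 + 1 + 1 + 2 + 1 + 0 + 1 + 0 + 1 + 1 + 0 = 8
distinct = 78 − 8 = 70

70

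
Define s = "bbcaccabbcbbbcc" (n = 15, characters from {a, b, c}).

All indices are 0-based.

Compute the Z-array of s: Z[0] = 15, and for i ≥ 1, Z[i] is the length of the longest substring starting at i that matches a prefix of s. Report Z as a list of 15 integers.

Z[0]=15
i=1: outside box; Z[1]=1 extend→box=[1,2)
i=2: outside box; Z[2]=0
i=3: outside box; Z[3]=0
i=4: outside box; Z[4]=0
i=5: outside box; Z[5]=0
i=6: outside box; Z[6]=0
i=7: outside box; Z[7]=3 extend→box=[7,10)
i=8: min(r-i=2, Z[1]=1)=1; Z[8]=1
i=9: min(r-i=1, Z[2]=0)=0; Z[9]=0
i=10: outside box; Z[10]=2 extend→box=[10,12)
i=11: min(r-i=1, Z[1]=1)=1; Z[11]=3 extend→box=[11,14)
i=12: min(r-i=2, Z[1]=1)=1; Z[12]=1
i=13: min(r-i=1, Z[2]=0)=0; Z[13]=0
i=14: outside box; Z[14]=0

[15, 1, 0, 0, 0, 0, 0, 3, 1, 0, 2, 3, 1, 0, 0]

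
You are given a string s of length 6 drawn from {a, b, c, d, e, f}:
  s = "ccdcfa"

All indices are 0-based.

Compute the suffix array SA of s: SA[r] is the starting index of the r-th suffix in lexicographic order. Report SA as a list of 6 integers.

sorted suffixes:
  #0 SA[0]=5  'a'
  #1 SA[1]=0  'ccdcfa'
  #2 SA[2]=1  'cdcfa'
  #3 SA[3]=3  'cfa'
  #4 SA[4]=2  'dcfa'
  #5 SA[5]=4  'fa'

[5, 0, 1, 3, 2, 4]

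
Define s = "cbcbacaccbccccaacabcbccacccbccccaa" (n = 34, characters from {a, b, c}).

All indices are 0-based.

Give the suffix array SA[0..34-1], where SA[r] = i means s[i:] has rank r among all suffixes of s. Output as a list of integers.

[33, 32, 14, 17, 15, 4, 6, 23, 3, 1, 18, 20, 27, 9, 31, 13, 16, 5, 22, 2, 0, 19, 26, 8, 30, 12, 21, 25, 7, 29, 11, 24, 28, 10]

rank→(start, suffix):
  0 → (33, 'a')
  1 → (32, 'aa')
  2 → (14, 'aacabcbccacccbccccaa')
  3 → (17, 'abcbccacccbccccaa')
  4 → (15, 'acabcbccacccbccccaa')
  5 → (4, 'acaccbccccaacabcbccacccbccccaa')
  6 → (6, 'accbccccaacabcbccacccbccccaa')
  7 → (23, 'acccbccccaa')
  8 → (3, 'bacaccbccccaacabcbccacccbccccaa')
  9 → (1, 'bcbacaccbccccaacabcbccacccbccccaa')
  10 → (18, 'bcbccacccbccccaa')
  11 → (20, 'bccacccbccccaa')
  12 → (27, 'bccccaa')
  13 → (9, 'bccccaacabcbccacccbccccaa')
  14 → (31, 'caa')
  15 → (13, 'caacabcbccacccbccccaa')
  16 → (16, 'cabcbccacccbccccaa')
  17 → (5, 'caccbccccaacabcbccacccbccccaa')
  18 → (22, 'cacccbccccaa')
  19 → (2, 'cbacaccbccccaacabcbccacccbccccaa')
  20 → (0, 'cbcbacaccbccccaacabcbccacccbccccaa')
  21 → (19, 'cbccacccbccccaa')
  22 → (26, 'cbccccaa')
  23 → (8, 'cbccccaacabcbccacccbccccaa')
  24 → (30, 'ccaa')
  25 → (12, 'ccaacabcbccacccbccccaa')
  26 → (21, 'ccacccbccccaa')
  27 → (25, 'ccbccccaa')
  28 → (7, 'ccbccccaacabcbccacccbccccaa')
  29 → (29, 'cccaa')
  30 → (11, 'cccaacabcbccacccbccccaa')
  31 → (24, 'cccbccccaa')
  32 → (28, 'ccccaa')
  33 → (10, 'ccccaacabcbccacccbccccaa')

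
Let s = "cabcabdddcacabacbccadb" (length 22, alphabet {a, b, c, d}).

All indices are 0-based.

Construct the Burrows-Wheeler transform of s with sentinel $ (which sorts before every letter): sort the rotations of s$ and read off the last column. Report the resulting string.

rank  rotation                 last
    0  $cabcabdddcacabacbccadb  b
    1  abacbccadb$cabcabdddcac  c
    2  abcabdddcacabacbccadb$c  c
    3  abdddcacabacbccadb$cabc  c
    4  acabacbccadb$cabcabdddc  c
    5  acbccadb$cabcabdddcacab  b
    6  adb$cabcabdddcacabacbcc  c
    7  b$cabcabdddcacabacbccad  d
    8  bacbccadb$cabcabdddcaca  a
    9  bcabdddcacabacbccadb$ca  a
   10  bccadb$cabcabdddcacabac  c
   11  bdddcacabacbccadb$cabca  a
   12  cabacbccadb$cabcabdddca  a
   13  cabcabdddcacabacbccadb$  $
   14  cabdddcacabacbccadb$cab  b
   15  cacabacbccadb$cabcabddd  d
   16  cadb$cabcabdddcacabacbc  c
   17  cbccadb$cabcabdddcacaba  a
   18  ccadb$cabcabdddcacabacb  b
   19  db$cabcabdddcacabacbcca  a
   20  dcacabacbccadb$cabcabdd  d
   21  ddcacabacbccadb$cabcabd  d
   22  dddcacabacbccadb$cabcab  b

bccccbcdaacaa$bdcabaddb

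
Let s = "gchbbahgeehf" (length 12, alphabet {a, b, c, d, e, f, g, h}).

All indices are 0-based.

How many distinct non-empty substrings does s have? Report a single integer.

sorted suffixes:
  #0 SA[0]=5  'ahgeehf'
  #1 SA[1]=4  'bahgeehf'
  #2 SA[2]=3  'bbahgeehf'
  #3 SA[3]=1  'chbbahgeehf'
  #4 SA[4]=8  'eehf'
  #5 SA[5]=9  'ehf'
  #6 SA[6]=11  'f'
  #7 SA[7]=0  'gchbbahgeehf'
  #8 SA[8]=7  'geehf'
  #9 SA[9]=2  'hbbahgeehf'
  #10 SA[10]=10  'hf'
  #11 SA[11]=6  'hgeehf'

SA = [5, 4, 3, 1, 8, 9, 11, 0, 7, 2, 10, 6]
[i] adj suffixes → lcp
  [1] 5/4 → 0 ('')
  [2] 4/3 → 1 ('b')
  [3] 3/1 → 0 ('')
  [4] 1/8 → 0 ('')
  [5] 8/9 → 1 ('e')
  [6] 9/11 → 0 ('')
  [7] 11/0 → 0 ('')
  [8] 0/7 → 1 ('g')
  [9] 7/2 → 0 ('')
  [10] 2/10 → 1 ('h')
  [11] 10/6 → 1 ('h')

n(n+1)/2 = 12·13/2 = 78
Σ LCP = 0 + 0 + 1 + 0 + 0 + 1 + 0 + 0 + 1 + 0 + 1 + 1 = 5
distinct = 78 − 5 = 73

73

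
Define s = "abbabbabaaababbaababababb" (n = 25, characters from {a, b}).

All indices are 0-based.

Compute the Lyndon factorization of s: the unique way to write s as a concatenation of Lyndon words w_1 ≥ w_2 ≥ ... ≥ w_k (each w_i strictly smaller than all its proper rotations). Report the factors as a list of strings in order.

emit factor 1: 'abb' (i=0, period=3)
emit factor 2: 'abb' (i=3, period=3)
emit factor 3: 'ab' (i=6, period=2)
emit factor 4: 'aaababbaababababb' (i=8, period=17)

["abb", "abb", "ab", "aaababbaababababb"]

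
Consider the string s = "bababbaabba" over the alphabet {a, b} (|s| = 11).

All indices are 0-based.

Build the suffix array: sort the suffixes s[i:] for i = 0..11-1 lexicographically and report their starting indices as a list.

[10, 6, 1, 7, 3, 9, 5, 0, 2, 8, 4]

rank | idx | suffix
   0 |  10 | a
   1 |   6 | aabba
   2 |   1 | ababbaabba
   3 |   7 | abba
   4 |   3 | abbaabba
   5 |   9 | ba
   6 |   5 | baabba
   7 |   0 | bababbaabba
   8 |   2 | babbaabba
   9 |   8 | bba
  10 |   4 | bbaabba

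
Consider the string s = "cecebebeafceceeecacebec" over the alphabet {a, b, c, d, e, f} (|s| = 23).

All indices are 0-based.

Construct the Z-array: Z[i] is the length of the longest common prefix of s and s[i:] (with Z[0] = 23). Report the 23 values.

Z[0]=23
i=1: outside box; Z[1]=0
i=2: outside box; Z[2]=2 grow→box=[2,4)
i=3: min(r-i=1, Z[1]=0)=0; Z[3]=0
i=4: outside box; Z[4]=0
i=5: outside box; Z[5]=0
i=6: outside box; Z[6]=0
i=7: outside box; Z[7]=0
i=8: outside box; Z[8]=0
i=9: outside box; Z[9]=0
i=10: outside box; Z[10]=4 grow→box=[10,14)
i=11: min(r-i=3, Z[1]=0)=0; Z[11]=0
i=12: min(r-i=2, Z[2]=2)=2; Z[12]=2
i=13: min(r-i=1, Z[3]=0)=0; Z[13]=0
i=14: outside box; Z[14]=0
i=15: outside box; Z[15]=0
i=16: outside box; Z[16]=1 grow→box=[16,17)
i=17: outside box; Z[17]=0
i=18: outside box; Z[18]=2 grow→box=[18,20)
i=19: min(r-i=1, Z[1]=0)=0; Z[19]=0
i=20: outside box; Z[20]=0
i=21: outside box; Z[21]=0
i=22: outside box; Z[22]=1 grow→box=[22,23)

[23, 0, 2, 0, 0, 0, 0, 0, 0, 0, 4, 0, 2, 0, 0, 0, 1, 0, 2, 0, 0, 0, 1]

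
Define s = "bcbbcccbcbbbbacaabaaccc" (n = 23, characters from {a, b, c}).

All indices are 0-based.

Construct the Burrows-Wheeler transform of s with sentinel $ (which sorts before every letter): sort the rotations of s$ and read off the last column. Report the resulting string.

ccbabaabbbccc$bcabbcccab

rank  rotation                  last
    0  $bcbbcccbcbbbbacaabaaccc  c
    1  aabaaccc$bcbbcccbcbbbbac  c
    2  aaccc$bcbbcccbcbbbbacaab  b
    3  abaaccc$bcbbcccbcbbbbaca  a
    4  acaabaaccc$bcbbcccbcbbbb  b
    5  accc$bcbbcccbcbbbbacaaba  a
    6  baaccc$bcbbcccbcbbbbacaa  a
    7  bacaabaaccc$bcbbcccbcbbb  b
    8  bbacaabaaccc$bcbbcccbcbb  b
    9  bbbacaabaaccc$bcbbcccbcb  b
   10  bbbbacaabaaccc$bcbbcccbc  c
   11  bbcccbcbbbbacaabaaccc$bc  c
   12  bcbbbbacaabaaccc$bcbbccc  c
   13  bcbbcccbcbbbbacaabaaccc$  $
   14  bcccbcbbbbacaabaaccc$bcb  b
   15  c$bcbbcccbcbbbbacaabaacc  c
   16  caabaaccc$bcbbcccbcbbbba  a
   17  cbbbbacaabaaccc$bcbbcccb  b
   18  cbbcccbcbbbbacaabaaccc$b  b
   19  cbcbbbbacaabaaccc$bcbbcc  c
   20  cc$bcbbcccbcbbbbacaabaac  c
   21  ccbcbbbbacaabaaccc$bcbbc  c
   22  ccc$bcbbcccbcbbbbacaabaa  a
   23  cccbcbbbbacaabaaccc$bcbb  b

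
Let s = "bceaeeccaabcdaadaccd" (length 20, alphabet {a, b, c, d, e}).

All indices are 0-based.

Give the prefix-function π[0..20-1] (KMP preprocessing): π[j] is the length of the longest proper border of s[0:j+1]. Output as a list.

[0, 0, 0, 0, 0, 0, 0, 0, 0, 0, 1, 2, 0, 0, 0, 0, 0, 0, 0, 0]

π[0] = 0
j=1 s[j]='c': π[1]=0 (border '')
j=2 s[j]='e': π[2]=0 (border '')
j=3 s[j]='a': π[3]=0 (border '')
j=4 s[j]='e': π[4]=0 (border '')
j=5 s[j]='e': π[5]=0 (border '')
j=6 s[j]='c': π[6]=0 (border '')
j=7 s[j]='c': π[7]=0 (border '')
j=8 s[j]='a': π[8]=0 (border '')
j=9 s[j]='a': π[9]=0 (border '')
j=10 s[j]='b': π[10]=1 (border 'b')
j=11 s[j]='c': π[11]=2 (border 'bc')
j=12 s[j]='d': k: 2→0; π[12]=0 (border '')
j=13 s[j]='a': π[13]=0 (border '')
j=14 s[j]='a': π[14]=0 (border '')
j=15 s[j]='d': π[15]=0 (border '')
j=16 s[j]='a': π[16]=0 (border '')
j=17 s[j]='c': π[17]=0 (border '')
j=18 s[j]='c': π[18]=0 (border '')
j=19 s[j]='d': π[19]=0 (border '')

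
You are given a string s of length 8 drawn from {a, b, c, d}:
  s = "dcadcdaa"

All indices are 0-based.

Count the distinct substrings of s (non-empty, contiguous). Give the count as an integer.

rank→(start, suffix):
  0 → (7, 'a')
  1 → (6, 'aa')
  2 → (2, 'adcdaa')
  3 → (1, 'cadcdaa')
  4 → (4, 'cdaa')
  5 → (5, 'daa')
  6 → (0, 'dcadcdaa')
  7 → (3, 'dcdaa')

SA = [7, 6, 2, 1, 4, 5, 0, 3]
rank  pair      lcp
   1  s[7:],s[6:]  1  'a'
   2  s[6:],s[2:]  1  'a'
   3  s[2:],s[1:]  0  ''
   4  s[1:],s[4:]  1  'c'
   5  s[4:],s[5:]  0  ''
   6  s[5:],s[0:]  1  'd'
   7  s[0:],s[3:]  2  'dc'

n(n+1)/2 = 8·9/2 = 36
Σ LCP = 0 + 1 + 1 + 0 + 1 + 0 + 1 + 2 = 6
distinct = 36 − 6 = 30

30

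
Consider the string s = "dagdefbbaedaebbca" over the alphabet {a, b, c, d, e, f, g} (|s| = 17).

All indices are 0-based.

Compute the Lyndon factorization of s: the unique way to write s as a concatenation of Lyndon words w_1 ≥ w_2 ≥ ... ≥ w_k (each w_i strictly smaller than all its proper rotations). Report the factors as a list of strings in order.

["d", "agdefbb", "aed", "aebbc", "a"]

emit factor 1: 'd' (i=0, period=1)
emit factor 2: 'agdefbb' (i=1, period=7)
emit factor 3: 'aed' (i=8, period=3)
emit factor 4: 'aebbc' (i=11, period=5)
emit factor 5: 'a' (i=16, period=1)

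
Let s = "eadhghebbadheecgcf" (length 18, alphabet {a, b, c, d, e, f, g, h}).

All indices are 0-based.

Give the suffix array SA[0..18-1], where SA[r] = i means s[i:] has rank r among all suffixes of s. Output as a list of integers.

[9, 1, 8, 7, 16, 14, 10, 2, 0, 6, 13, 12, 17, 15, 4, 5, 11, 3]

sorted suffixes:
  #0 SA[0]=9  'adheecgcf'
  #1 SA[1]=1  'adhghebbadheecgcf'
  #2 SA[2]=8  'badheecgcf'
  #3 SA[3]=7  'bbadheecgcf'
  #4 SA[4]=16  'cf'
  #5 SA[5]=14  'cgcf'
  #6 SA[6]=10  'dheecgcf'
  #7 SA[7]=2  'dhghebbadheecgcf'
  #8 SA[8]=0  'eadhghebbadheecgcf'
  #9 SA[9]=6  'ebbadheecgcf'
  #10 SA[10]=13  'ecgcf'
  #11 SA[11]=12  'eecgcf'
  #12 SA[12]=17  'f'
  #13 SA[13]=15  'gcf'
  #14 SA[14]=4  'ghebbadheecgcf'
  #15 SA[15]=5  'hebbadheecgcf'
  #16 SA[16]=11  'heecgcf'
  #17 SA[17]=3  'hghebbadheecgcf'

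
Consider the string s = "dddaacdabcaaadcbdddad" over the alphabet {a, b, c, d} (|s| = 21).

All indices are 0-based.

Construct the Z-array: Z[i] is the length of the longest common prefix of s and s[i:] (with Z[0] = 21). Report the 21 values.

Z[0]=21
i=1: i≥r, start 0; Z[1]=2 scan→box=[1,3)
i=2: min(r-i=1, Z[1]=2)=1; Z[2]=1
i=3: i≥r, start 0; Z[3]=0
i=4: i≥r, start 0; Z[4]=0
i=5: i≥r, start 0; Z[5]=0
i=6: i≥r, start 0; Z[6]=1 scan→box=[6,7)
i=7: i≥r, start 0; Z[7]=0
i=8: i≥r, start 0; Z[8]=0
i=9: i≥r, start 0; Z[9]=0
i=10: i≥r, start 0; Z[10]=0
i=11: i≥r, start 0; Z[11]=0
i=12: i≥r, start 0; Z[12]=0
i=13: i≥r, start 0; Z[13]=1 scan→box=[13,14)
i=14: i≥r, start 0; Z[14]=0
i=15: i≥r, start 0; Z[15]=0
i=16: i≥r, start 0; Z[16]=4 scan→box=[16,20)
i=17: min(r-i=3, Z[1]=2)=2; Z[17]=2
i=18: min(r-i=2, Z[2]=1)=1; Z[18]=1
i=19: min(r-i=1, Z[3]=0)=0; Z[19]=0
i=20: i≥r, start 0; Z[20]=1 scan→box=[20,21)

[21, 2, 1, 0, 0, 0, 1, 0, 0, 0, 0, 0, 0, 1, 0, 0, 4, 2, 1, 0, 1]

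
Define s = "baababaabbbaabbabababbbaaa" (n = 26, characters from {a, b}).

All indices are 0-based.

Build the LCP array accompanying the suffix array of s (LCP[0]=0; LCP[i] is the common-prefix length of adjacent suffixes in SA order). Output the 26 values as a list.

rank | idx | suffix
   0 |  25 | a
   1 |  24 | aa
   2 |  23 | aaa
   3 |   1 | aababaabbbaabbabababbbaaa
   4 |  11 | aabbabababbbaaa
   5 |   6 | aabbbaabbabababbbaaa
   6 |   4 | abaabbbaabbabababbbaaa
   7 |   2 | ababaabbbaabbabababbbaaa
   8 |  15 | abababbbaaa
   9 |  17 | ababbbaaa
  10 |  12 | abbabababbbaaa
  11 |  19 | abbbaaa
  12 |   7 | abbbaabbabababbbaaa
  13 |  22 | baaa
  14 |   0 | baababaabbbaabbabababbbaaa
  15 |  10 | baabbabababbbaaa
  16 |   5 | baabbbaabbabababbbaaa
  17 |   3 | babaabbbaabbabababbbaaa
  18 |  14 | babababbbaaa
  19 |  16 | bababbbaaa
  20 |  18 | babbbaaa
  21 |  21 | bbaaa
  22 |   9 | bbaabbabababbbaaa
  23 |  13 | bbabababbbaaa
  24 |  20 | bbbaaa
  25 |   8 | bbbaabbabababbbaaa

SA = [25, 24, 23, 1, 11, 6, 4, 2, 15, 17, 12, 19, 7, 22, 0, 10, 5, 3, 14, 16, 18, 21, 9, 13, 20, 8]
i: (SA[i-1],SA[i]) lcp shared
  1: (25,24) 1 'a'
  2: (24,23) 2 'aa'
  3: (23,1) 2 'aa'
  4: (1,11) 3 'aab'
  5: (11,6) 4 'aabb'
  6: (6,4) 1 'a'
  7: (4,2) 3 'aba'
  8: (2,15) 5 'ababa'
  9: (15,17) 4 'abab'
  10: (17,12) 2 'ab'
  11: (12,19) 3 'abb'
  12: (19,7) 6 'abbbaa'
  13: (7,22) 0 ''
  14: (22,0) 3 'baa'
  15: (0,10) 4 'baab'
  16: (10,5) 5 'baabb'
  17: (5,3) 2 'ba'
  18: (3,14) 4 'baba'
  19: (14,16) 5 'babab'
  20: (16,18) 3 'bab'
  21: (18,21) 1 'b'
  22: (21,9) 4 'bbaa'
  23: (9,13) 3 'bba'
  24: (13,20) 2 'bb'
  25: (20,8) 5 'bbbaa'

[0, 1, 2, 2, 3, 4, 1, 3, 5, 4, 2, 3, 6, 0, 3, 4, 5, 2, 4, 5, 3, 1, 4, 3, 2, 5]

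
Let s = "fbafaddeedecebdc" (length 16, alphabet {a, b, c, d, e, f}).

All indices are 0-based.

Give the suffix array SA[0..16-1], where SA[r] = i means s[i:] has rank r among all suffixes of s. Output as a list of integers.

[4, 2, 1, 13, 15, 11, 14, 5, 9, 6, 12, 10, 8, 7, 3, 0]

sorted suffixes:
  #0 SA[0]=4  'addeedecebdc'
  #1 SA[1]=2  'afaddeedecebdc'
  #2 SA[2]=1  'bafaddeedecebdc'
  #3 SA[3]=13  'bdc'
  #4 SA[4]=15  'c'
  #5 SA[5]=11  'cebdc'
  #6 SA[6]=14  'dc'
  #7 SA[7]=5  'ddeedecebdc'
  #8 SA[8]=9  'decebdc'
  #9 SA[9]=6  'deedecebdc'
  #10 SA[10]=12  'ebdc'
  #11 SA[11]=10  'ecebdc'
  #12 SA[12]=8  'edecebdc'
  #13 SA[13]=7  'eedecebdc'
  #14 SA[14]=3  'faddeedecebdc'
  #15 SA[15]=0  'fbafaddeedecebdc'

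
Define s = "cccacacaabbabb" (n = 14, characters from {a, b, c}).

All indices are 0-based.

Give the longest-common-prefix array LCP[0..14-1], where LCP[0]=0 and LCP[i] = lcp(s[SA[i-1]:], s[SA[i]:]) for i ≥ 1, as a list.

[0, 1, 3, 1, 3, 0, 1, 1, 2, 0, 2, 4, 1, 2]

rank→(start, suffix):
  0 → (7, 'aabbabb')
  1 → (11, 'abb')
  2 → (8, 'abbabb')
  3 → (5, 'acaabbabb')
  4 → (3, 'acacaabbabb')
  5 → (13, 'b')
  6 → (10, 'babb')
  7 → (12, 'bb')
  8 → (9, 'bbabb')
  9 → (6, 'caabbabb')
  10 → (4, 'cacaabbabb')
  11 → (2, 'cacacaabbabb')
  12 → (1, 'ccacacaabbabb')
  13 → (0, 'cccacacaabbabb')

SA = [7, 11, 8, 5, 3, 13, 10, 12, 9, 6, 4, 2, 1, 0]
i: (SA[i-1],SA[i]) lcp shared
  1: (7,11) 1 'a'
  2: (11,8) 3 'abb'
  3: (8,5) 1 'a'
  4: (5,3) 3 'aca'
  5: (3,13) 0 ''
  6: (13,10) 1 'b'
  7: (10,12) 1 'b'
  8: (12,9) 2 'bb'
  9: (9,6) 0 ''
  10: (6,4) 2 'ca'
  11: (4,2) 4 'caca'
  12: (2,1) 1 'c'
  13: (1,0) 2 'cc'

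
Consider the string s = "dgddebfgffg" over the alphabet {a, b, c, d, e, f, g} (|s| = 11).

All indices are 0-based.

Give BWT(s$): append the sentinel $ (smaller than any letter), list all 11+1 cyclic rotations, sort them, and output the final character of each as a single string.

gegd$dgfbfdf

rank  rotation      last
    0  $dgddebfgffg  g
    1  bfgffg$dgdde  e
    2  ddebfgffg$dg  g
    3  debfgffg$dgd  d
    4  dgddebfgffg$  $
    5  ebfgffg$dgdd  d
    6  ffg$dgddebfg  g
    7  fg$dgddebfgf  f
    8  fgffg$dgddeb  b
    9  g$dgddebfgff  f
   10  gddebfgffg$d  d
   11  gffg$dgddebf  f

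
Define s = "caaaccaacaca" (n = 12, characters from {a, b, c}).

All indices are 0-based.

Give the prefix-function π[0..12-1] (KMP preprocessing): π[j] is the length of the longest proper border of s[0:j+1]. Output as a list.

[0, 0, 0, 0, 1, 1, 2, 3, 1, 2, 1, 2]

π[0] = 0
j=1 s[j]='a': π[1]=0 (border '')
j=2 s[j]='a': π[2]=0 (border '')
j=3 s[j]='a': π[3]=0 (border '')
j=4 s[j]='c': π[4]=1 (border 'c')
j=5 s[j]='c': k: 1→0; π[5]=1 (border 'c')
j=6 s[j]='a': π[6]=2 (border 'ca')
j=7 s[j]='a': π[7]=3 (border 'caa')
j=8 s[j]='c': k: 3→0; π[8]=1 (border 'c')
j=9 s[j]='a': π[9]=2 (border 'ca')
j=10 s[j]='c': k: 2→0; π[10]=1 (border 'c')
j=11 s[j]='a': π[11]=2 (border 'ca')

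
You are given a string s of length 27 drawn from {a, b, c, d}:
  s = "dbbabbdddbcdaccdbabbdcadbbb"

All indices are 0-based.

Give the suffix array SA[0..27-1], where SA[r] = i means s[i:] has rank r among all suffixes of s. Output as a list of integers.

sorted suffixes:
  #0 SA[0]=17  'abbdcadbbb'
  #1 SA[1]=3  'abbdddbcdaccdbabbdcadbbb'
  #2 SA[2]=12  'accdbabbdcadbbb'
  #3 SA[3]=22  'adbbb'
  #4 SA[4]=26  'b'
  #5 SA[5]=16  'babbdcadbbb'
  #6 SA[6]=2  'babbdddbcdaccdbabbdcadbbb'
  #7 SA[7]=25  'bb'
  #8 SA[8]=1  'bbabbdddbcdaccdbabbdcadbbb'
  #9 SA[9]=24  'bbb'
  #10 SA[10]=18  'bbdcadbbb'
  #11 SA[11]=4  'bbdddbcdaccdbabbdcadbbb'
  #12 SA[12]=9  'bcdaccdbabbdcadbbb'
  #13 SA[13]=19  'bdcadbbb'
  #14 SA[14]=5  'bdddbcdaccdbabbdcadbbb'
  #15 SA[15]=21  'cadbbb'
  #16 SA[16]=13  'ccdbabbdcadbbb'
  #17 SA[17]=10  'cdaccdbabbdcadbbb'
  #18 SA[18]=14  'cdbabbdcadbbb'
  #19 SA[19]=11  'daccdbabbdcadbbb'
  #20 SA[20]=15  'dbabbdcadbbb'
  #21 SA[21]=0  'dbbabbdddbcdaccdbabbdcadbbb'
  #22 SA[22]=23  'dbbb'
  #23 SA[23]=8  'dbcdaccdbabbdcadbbb'
  #24 SA[24]=20  'dcadbbb'
  #25 SA[25]=7  'ddbcdaccdbabbdcadbbb'
  #26 SA[26]=6  'dddbcdaccdbabbdcadbbb'

[17, 3, 12, 22, 26, 16, 2, 25, 1, 24, 18, 4, 9, 19, 5, 21, 13, 10, 14, 11, 15, 0, 23, 8, 20, 7, 6]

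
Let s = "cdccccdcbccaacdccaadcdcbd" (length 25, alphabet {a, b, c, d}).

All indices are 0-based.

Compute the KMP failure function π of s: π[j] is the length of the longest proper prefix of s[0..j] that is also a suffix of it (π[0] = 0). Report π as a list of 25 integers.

π[0] = 0
j=1 s[j]='d': π[1]=0 (border '')
j=2 s[j]='c': π[2]=1 (border 'c')
j=3 s[j]='c': k: 1→0; π[3]=1 (border 'c')
j=4 s[j]='c': k: 1→0; π[4]=1 (border 'c')
j=5 s[j]='c': k: 1→0; π[5]=1 (border 'c')
j=6 s[j]='d': π[6]=2 (border 'cd')
j=7 s[j]='c': π[7]=3 (border 'cdc')
j=8 s[j]='b': k: 3→1→0; π[8]=0 (border '')
j=9 s[j]='c': π[9]=1 (border 'c')
j=10 s[j]='c': k: 1→0; π[10]=1 (border 'c')
j=11 s[j]='a': k: 1→0; π[11]=0 (border '')
j=12 s[j]='a': π[12]=0 (border '')
j=13 s[j]='c': π[13]=1 (border 'c')
j=14 s[j]='d': π[14]=2 (border 'cd')
j=15 s[j]='c': π[15]=3 (border 'cdc')
j=16 s[j]='c': π[16]=4 (border 'cdcc')
j=17 s[j]='a': k: 4→1→0; π[17]=0 (border '')
j=18 s[j]='a': π[18]=0 (border '')
j=19 s[j]='d': π[19]=0 (border '')
j=20 s[j]='c': π[20]=1 (border 'c')
j=21 s[j]='d': π[21]=2 (border 'cd')
j=22 s[j]='c': π[22]=3 (border 'cdc')
j=23 s[j]='b': k: 3→1→0; π[23]=0 (border '')
j=24 s[j]='d': π[24]=0 (border '')

[0, 0, 1, 1, 1, 1, 2, 3, 0, 1, 1, 0, 0, 1, 2, 3, 4, 0, 0, 0, 1, 2, 3, 0, 0]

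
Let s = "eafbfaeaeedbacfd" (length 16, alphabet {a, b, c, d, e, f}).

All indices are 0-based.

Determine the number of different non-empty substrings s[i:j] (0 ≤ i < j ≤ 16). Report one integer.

124

sorted suffixes:
  #0 SA[0]=12  'acfd'
  #1 SA[1]=5  'aeaeedbacfd'
  #2 SA[2]=7  'aeedbacfd'
  #3 SA[3]=1  'afbfaeaeedbacfd'
  #4 SA[4]=11  'bacfd'
  #5 SA[5]=3  'bfaeaeedbacfd'
  #6 SA[6]=13  'cfd'
  #7 SA[7]=15  'd'
  #8 SA[8]=10  'dbacfd'
  #9 SA[9]=6  'eaeedbacfd'
  #10 SA[10]=0  'eafbfaeaeedbacfd'
  #11 SA[11]=9  'edbacfd'
  #12 SA[12]=8  'eedbacfd'
  #13 SA[13]=4  'faeaeedbacfd'
  #14 SA[14]=2  'fbfaeaeedbacfd'
  #15 SA[15]=14  'fd'

SA = [12, 5, 7, 1, 11, 3, 13, 15, 10, 6, 0, 9, 8, 4, 2, 14]
rank  pair      lcp
   1  s[12:],s[5:]  1  'a'
   2  s[5:],s[7:]  2  'ae'
   3  s[7:],s[1:]  1  'a'
   4  s[1:],s[11:]  0  ''
   5  s[11:],s[3:]  1  'b'
   6  s[3:],s[13:]  0  ''
   7  s[13:],s[15:]  0  ''
   8  s[15:],s[10:]  1  'd'
   9  s[10:],s[6:]  0  ''
  10  s[6:],s[0:]  2  'ea'
  11  s[0:],s[9:]  1  'e'
  12  s[9:],s[8:]  1  'e'
  13  s[8:],s[4:]  0  ''
  14  s[4:],s[2:]  1  'f'
  15  s[2:],s[14:]  1  'f'

n(n+1)/2 = 16·17/2 = 136
Σ LCP = 0 + 1 + 2 + 1 + 0 + 1 + 0 + 0 + 1 + 0 + 2 + 1 + 1 + 0 + 1 + 1 = 12
distinct = 136 − 12 = 124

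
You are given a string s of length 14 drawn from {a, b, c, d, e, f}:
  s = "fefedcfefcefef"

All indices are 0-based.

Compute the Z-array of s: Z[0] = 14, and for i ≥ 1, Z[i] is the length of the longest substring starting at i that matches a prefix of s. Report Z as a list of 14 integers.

Z[0]=14
i=1: i≥r, start 0; Z[1]=0
i=2: i≥r, start 0; Z[2]=2 grow→box=[2,4)
i=3: min(r-i=1, Z[1]=0)=0; Z[3]=0
i=4: i≥r, start 0; Z[4]=0
i=5: i≥r, start 0; Z[5]=0
i=6: i≥r, start 0; Z[6]=3 grow→box=[6,9)
i=7: min(r-i=2, Z[1]=0)=0; Z[7]=0
i=8: min(r-i=1, Z[2]=2)=1; Z[8]=1
i=9: i≥r, start 0; Z[9]=0
i=10: i≥r, start 0; Z[10]=0
i=11: i≥r, start 0; Z[11]=3 grow→box=[11,14)
i=12: min(r-i=2, Z[1]=0)=0; Z[12]=0
i=13: min(r-i=1, Z[2]=2)=1; Z[13]=1

[14, 0, 2, 0, 0, 0, 3, 0, 1, 0, 0, 3, 0, 1]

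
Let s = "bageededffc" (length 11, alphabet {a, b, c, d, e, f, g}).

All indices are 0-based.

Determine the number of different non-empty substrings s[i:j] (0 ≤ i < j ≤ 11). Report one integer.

61

rank→(start, suffix):
  0 → (1, 'ageededffc')
  1 → (0, 'bageededffc')
  2 → (10, 'c')
  3 → (5, 'dedffc')
  4 → (7, 'dffc')
  5 → (4, 'ededffc')
  6 → (6, 'edffc')
  7 → (3, 'eededffc')
  8 → (9, 'fc')
  9 → (8, 'ffc')
  10 → (2, 'geededffc')

SA = [1, 0, 10, 5, 7, 4, 6, 3, 9, 8, 2]
rank  pair      lcp
   1  s[1:],s[0:]  0  ''
   2  s[0:],s[10:]  0  ''
   3  s[10:],s[5:]  0  ''
   4  s[5:],s[7:]  1  'd'
   5  s[7:],s[4:]  0  ''
   6  s[4:],s[6:]  2  'ed'
   7  s[6:],s[3:]  1  'e'
   8  s[3:],s[9:]  0  ''
   9  s[9:],s[8:]  1  'f'
  10  s[8:],s[2:]  0  ''

n(n+1)/2 = 11·12/2 = 66
Σ LCP = 0 + 0 + 0 + 0 + 1 + 0 + 2 + 1 + 0 + 1 + 0 = 5
distinct = 66 − 5 = 61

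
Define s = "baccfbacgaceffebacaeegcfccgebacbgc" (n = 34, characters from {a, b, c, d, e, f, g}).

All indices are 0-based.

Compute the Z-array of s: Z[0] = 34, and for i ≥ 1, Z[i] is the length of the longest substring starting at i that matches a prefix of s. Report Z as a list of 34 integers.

[34, 0, 0, 0, 0, 3, 0, 0, 0, 0, 0, 0, 0, 0, 0, 3, 0, 0, 0, 0, 0, 0, 0, 0, 0, 0, 0, 0, 3, 0, 0, 1, 0, 0]

Z[0]=34
i=1: outside box; Z[1]=0
i=2: outside box; Z[2]=0
i=3: outside box; Z[3]=0
i=4: outside box; Z[4]=0
i=5: outside box; Z[5]=3 grow→box=[5,8)
i=6: min(r-i=2, Z[1]=0)=0; Z[6]=0
i=7: min(r-i=1, Z[2]=0)=0; Z[7]=0
i=8: outside box; Z[8]=0
i=9: outside box; Z[9]=0
i=10: outside box; Z[10]=0
i=11: outside box; Z[11]=0
i=12: outside box; Z[12]=0
i=13: outside box; Z[13]=0
i=14: outside box; Z[14]=0
i=15: outside box; Z[15]=3 grow→box=[15,18)
i=16: min(r-i=2, Z[1]=0)=0; Z[16]=0
i=17: min(r-i=1, Z[2]=0)=0; Z[17]=0
i=18: outside box; Z[18]=0
i=19: outside box; Z[19]=0
i=20: outside box; Z[20]=0
i=21: outside box; Z[21]=0
i=22: outside box; Z[22]=0
i=23: outside box; Z[23]=0
i=24: outside box; Z[24]=0
i=25: outside box; Z[25]=0
i=26: outside box; Z[26]=0
i=27: outside box; Z[27]=0
i=28: outside box; Z[28]=3 grow→box=[28,31)
i=29: min(r-i=2, Z[1]=0)=0; Z[29]=0
i=30: min(r-i=1, Z[2]=0)=0; Z[30]=0
i=31: outside box; Z[31]=1 grow→box=[31,32)
i=32: outside box; Z[32]=0
i=33: outside box; Z[33]=0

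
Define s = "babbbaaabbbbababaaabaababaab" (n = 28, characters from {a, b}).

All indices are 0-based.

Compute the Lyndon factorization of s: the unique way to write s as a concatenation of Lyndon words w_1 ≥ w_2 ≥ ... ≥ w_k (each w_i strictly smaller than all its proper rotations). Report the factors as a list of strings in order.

["b", "abbb", "aaabbbbabab", "aaabaababaab"]

emit factor 1: 'b' (i=0, period=1)
emit factor 2: 'abbb' (i=1, period=4)
emit factor 3: 'aaabbbbabab' (i=5, period=11)
emit factor 4: 'aaabaababaab' (i=16, period=12)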